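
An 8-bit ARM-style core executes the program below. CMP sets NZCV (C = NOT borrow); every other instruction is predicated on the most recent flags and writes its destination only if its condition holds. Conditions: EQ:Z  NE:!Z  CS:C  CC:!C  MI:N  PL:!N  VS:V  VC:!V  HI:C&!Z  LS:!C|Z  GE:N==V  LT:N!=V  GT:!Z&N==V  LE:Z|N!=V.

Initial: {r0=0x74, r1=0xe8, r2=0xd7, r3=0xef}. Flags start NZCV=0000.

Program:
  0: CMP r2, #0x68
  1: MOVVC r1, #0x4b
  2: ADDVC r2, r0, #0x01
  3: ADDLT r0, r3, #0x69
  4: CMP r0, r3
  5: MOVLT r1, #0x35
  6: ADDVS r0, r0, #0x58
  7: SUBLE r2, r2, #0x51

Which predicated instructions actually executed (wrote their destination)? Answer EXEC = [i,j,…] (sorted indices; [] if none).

EXEC = [3]

[0] flags=0011 → (cmp)
[1] flags=0011 VC?F → skip
[2] flags=0011 VC?F → skip
[3] flags=0011 LT?T → r0=0x58
[4] flags=0000 → (cmp)
[5] flags=0000 LT?F → skip
[6] flags=0000 VS?F → skip
[7] flags=0000 LE?F → skip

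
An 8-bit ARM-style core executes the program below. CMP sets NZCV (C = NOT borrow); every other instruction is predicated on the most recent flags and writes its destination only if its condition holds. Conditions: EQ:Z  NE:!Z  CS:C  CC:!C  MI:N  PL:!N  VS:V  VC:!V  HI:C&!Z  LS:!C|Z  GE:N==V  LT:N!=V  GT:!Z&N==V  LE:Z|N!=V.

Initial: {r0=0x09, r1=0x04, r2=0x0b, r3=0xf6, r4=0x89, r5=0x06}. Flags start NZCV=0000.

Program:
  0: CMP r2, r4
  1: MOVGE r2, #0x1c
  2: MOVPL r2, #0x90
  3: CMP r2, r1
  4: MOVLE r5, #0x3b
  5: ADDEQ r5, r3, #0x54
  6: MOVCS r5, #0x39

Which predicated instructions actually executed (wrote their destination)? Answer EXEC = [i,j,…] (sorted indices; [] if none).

[0] flags=1001 → (cmp)
[1] flags=1001 GE?T → r2=0x1c
[2] flags=1001 PL?F → skip
[3] flags=0010 → (cmp)
[4] flags=0010 LE?F → skip
[5] flags=0010 EQ?F → skip
[6] flags=0010 CS?T → r5=0x39

EXEC = [1,6]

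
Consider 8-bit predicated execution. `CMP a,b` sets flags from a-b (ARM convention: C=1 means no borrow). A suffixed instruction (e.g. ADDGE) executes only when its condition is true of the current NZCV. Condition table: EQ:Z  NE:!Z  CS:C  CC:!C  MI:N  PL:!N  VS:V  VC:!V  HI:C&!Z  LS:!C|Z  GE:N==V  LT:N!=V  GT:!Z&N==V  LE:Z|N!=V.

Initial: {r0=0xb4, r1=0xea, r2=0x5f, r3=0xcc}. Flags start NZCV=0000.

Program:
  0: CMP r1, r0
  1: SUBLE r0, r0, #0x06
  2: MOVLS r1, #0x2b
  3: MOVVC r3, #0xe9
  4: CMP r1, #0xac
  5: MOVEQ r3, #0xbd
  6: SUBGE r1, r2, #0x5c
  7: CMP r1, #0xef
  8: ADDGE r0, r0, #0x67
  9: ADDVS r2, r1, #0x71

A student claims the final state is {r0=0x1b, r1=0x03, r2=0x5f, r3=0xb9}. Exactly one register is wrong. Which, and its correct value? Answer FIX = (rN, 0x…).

FIX = (r3, 0xe9)

[0] flags=0010 → (cmp)
[1] flags=0010 LE?F → skip
[2] flags=0010 LS?F → skip
[3] flags=0010 VC?T → r3=0xe9
[4] flags=0010 → (cmp)
[5] flags=0010 EQ?F → skip
[6] flags=0010 GE?T → r1=0x03
[7] flags=0000 → (cmp)
[8] flags=0000 GE?T → r0=0x1b
[9] flags=0000 VS?F → skip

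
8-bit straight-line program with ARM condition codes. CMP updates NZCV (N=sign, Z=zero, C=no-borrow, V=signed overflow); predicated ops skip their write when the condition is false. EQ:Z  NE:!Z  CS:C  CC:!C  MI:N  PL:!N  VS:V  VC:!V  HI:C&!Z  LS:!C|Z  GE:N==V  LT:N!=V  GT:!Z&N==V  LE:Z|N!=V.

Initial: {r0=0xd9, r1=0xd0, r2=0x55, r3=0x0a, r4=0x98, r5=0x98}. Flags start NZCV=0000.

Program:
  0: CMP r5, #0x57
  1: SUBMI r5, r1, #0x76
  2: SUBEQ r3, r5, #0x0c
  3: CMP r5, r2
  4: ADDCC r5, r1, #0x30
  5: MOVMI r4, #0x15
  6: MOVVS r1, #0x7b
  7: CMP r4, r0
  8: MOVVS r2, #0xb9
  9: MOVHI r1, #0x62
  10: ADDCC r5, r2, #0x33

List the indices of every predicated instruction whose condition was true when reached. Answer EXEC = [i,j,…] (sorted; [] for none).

[0] flags=0011 → (cmp)
[1] flags=0011 MI?F → skip
[2] flags=0011 EQ?F → skip
[3] flags=0011 → (cmp)
[4] flags=0011 CC?F → skip
[5] flags=0011 MI?F → skip
[6] flags=0011 VS?T → r1=0x7b
[7] flags=1000 → (cmp)
[8] flags=1000 VS?F → skip
[9] flags=1000 HI?F → skip
[10] flags=1000 CC?T → r5=0x88

EXEC = [6,10]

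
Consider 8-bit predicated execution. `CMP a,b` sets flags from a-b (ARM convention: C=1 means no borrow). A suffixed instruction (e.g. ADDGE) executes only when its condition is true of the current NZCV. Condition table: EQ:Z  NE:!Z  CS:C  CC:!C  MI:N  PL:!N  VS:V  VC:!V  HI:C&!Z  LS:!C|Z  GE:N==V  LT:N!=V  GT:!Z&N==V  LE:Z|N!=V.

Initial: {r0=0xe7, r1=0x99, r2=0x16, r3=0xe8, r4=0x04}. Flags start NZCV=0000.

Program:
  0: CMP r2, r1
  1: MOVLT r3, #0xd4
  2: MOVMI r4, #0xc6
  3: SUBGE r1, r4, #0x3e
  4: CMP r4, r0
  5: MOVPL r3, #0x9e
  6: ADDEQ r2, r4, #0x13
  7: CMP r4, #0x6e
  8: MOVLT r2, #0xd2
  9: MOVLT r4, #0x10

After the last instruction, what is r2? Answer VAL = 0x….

VAL = 0xd2

[0] flags=0000 → (cmp)
[1] flags=0000 LT?F → skip
[2] flags=0000 MI?F → skip
[3] flags=0000 GE?T → r1=0xc6
[4] flags=0000 → (cmp)
[5] flags=0000 PL?T → r3=0x9e
[6] flags=0000 EQ?F → skip
[7] flags=1000 → (cmp)
[8] flags=1000 LT?T → r2=0xd2
[9] flags=1000 LT?T → r4=0x10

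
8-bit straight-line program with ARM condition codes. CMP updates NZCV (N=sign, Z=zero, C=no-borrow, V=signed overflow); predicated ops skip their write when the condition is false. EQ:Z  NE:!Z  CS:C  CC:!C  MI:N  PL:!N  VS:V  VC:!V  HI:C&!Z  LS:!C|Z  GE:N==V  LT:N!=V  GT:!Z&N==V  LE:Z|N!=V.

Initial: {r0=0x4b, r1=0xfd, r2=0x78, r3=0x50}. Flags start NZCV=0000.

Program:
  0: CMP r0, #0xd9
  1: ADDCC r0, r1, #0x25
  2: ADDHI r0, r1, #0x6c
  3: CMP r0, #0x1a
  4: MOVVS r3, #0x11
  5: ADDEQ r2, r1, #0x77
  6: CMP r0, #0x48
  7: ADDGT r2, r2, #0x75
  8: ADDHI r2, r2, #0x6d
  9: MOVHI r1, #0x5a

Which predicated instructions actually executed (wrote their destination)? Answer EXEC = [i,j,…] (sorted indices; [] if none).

EXEC = [1]

[0] flags=0000 → (cmp)
[1] flags=0000 CC?T → r0=0x22
[2] flags=0000 HI?F → skip
[3] flags=0010 → (cmp)
[4] flags=0010 VS?F → skip
[5] flags=0010 EQ?F → skip
[6] flags=1000 → (cmp)
[7] flags=1000 GT?F → skip
[8] flags=1000 HI?F → skip
[9] flags=1000 HI?F → skip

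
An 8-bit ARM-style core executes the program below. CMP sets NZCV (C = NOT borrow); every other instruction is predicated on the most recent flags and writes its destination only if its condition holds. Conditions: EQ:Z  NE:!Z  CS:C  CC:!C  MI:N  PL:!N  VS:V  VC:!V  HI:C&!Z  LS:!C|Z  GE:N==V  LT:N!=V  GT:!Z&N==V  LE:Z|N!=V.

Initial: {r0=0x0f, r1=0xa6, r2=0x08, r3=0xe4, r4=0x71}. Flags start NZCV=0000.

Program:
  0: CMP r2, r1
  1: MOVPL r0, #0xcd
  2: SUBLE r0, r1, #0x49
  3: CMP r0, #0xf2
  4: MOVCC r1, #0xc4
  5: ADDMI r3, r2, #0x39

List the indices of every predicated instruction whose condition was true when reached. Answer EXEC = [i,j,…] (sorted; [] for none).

EXEC = [1,4,5]

0: ✓ CMP  NZCV=0000
1: ✓ MOVPL  r0←0xcd
2: · SUBLE
3: ✓ CMP  NZCV=1000
4: ✓ MOVCC  r1←0xc4
5: ✓ ADDMI  r3←0x41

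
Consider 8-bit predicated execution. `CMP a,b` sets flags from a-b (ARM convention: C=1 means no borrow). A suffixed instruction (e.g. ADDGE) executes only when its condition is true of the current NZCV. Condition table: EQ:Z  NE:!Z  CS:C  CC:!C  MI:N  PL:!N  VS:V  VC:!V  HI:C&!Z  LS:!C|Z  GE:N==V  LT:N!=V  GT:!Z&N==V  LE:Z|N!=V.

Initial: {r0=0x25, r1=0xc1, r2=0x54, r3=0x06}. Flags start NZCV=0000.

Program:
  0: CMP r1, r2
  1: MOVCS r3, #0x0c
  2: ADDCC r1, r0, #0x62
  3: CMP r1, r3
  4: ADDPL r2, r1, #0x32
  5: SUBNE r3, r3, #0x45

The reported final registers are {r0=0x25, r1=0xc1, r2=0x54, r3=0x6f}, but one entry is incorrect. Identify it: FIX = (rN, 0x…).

FIX = (r3, 0xc7)

[0] flags=0011 → (cmp)
[1] flags=0011 CS?T → r3=0x0c
[2] flags=0011 CC?F → skip
[3] flags=1010 → (cmp)
[4] flags=1010 PL?F → skip
[5] flags=1010 NE?T → r3=0xc7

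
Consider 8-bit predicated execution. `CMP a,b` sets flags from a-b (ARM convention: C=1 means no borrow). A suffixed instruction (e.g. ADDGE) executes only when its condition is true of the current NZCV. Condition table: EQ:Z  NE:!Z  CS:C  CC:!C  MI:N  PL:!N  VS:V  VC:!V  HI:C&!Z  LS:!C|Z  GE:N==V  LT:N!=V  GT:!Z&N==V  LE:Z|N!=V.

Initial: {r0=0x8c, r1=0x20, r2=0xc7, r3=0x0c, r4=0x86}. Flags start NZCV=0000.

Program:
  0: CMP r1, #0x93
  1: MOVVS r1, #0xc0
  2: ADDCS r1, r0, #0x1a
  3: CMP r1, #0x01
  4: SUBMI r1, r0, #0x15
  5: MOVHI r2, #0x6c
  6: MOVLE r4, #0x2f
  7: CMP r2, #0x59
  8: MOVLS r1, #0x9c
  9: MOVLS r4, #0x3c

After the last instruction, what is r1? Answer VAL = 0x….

VAL = 0x77

[0] flags=1001 → (cmp)
[1] flags=1001 VS?T → r1=0xc0
[2] flags=1001 CS?F → skip
[3] flags=1010 → (cmp)
[4] flags=1010 MI?T → r1=0x77
[5] flags=1010 HI?T → r2=0x6c
[6] flags=1010 LE?T → r4=0x2f
[7] flags=0010 → (cmp)
[8] flags=0010 LS?F → skip
[9] flags=0010 LS?F → skip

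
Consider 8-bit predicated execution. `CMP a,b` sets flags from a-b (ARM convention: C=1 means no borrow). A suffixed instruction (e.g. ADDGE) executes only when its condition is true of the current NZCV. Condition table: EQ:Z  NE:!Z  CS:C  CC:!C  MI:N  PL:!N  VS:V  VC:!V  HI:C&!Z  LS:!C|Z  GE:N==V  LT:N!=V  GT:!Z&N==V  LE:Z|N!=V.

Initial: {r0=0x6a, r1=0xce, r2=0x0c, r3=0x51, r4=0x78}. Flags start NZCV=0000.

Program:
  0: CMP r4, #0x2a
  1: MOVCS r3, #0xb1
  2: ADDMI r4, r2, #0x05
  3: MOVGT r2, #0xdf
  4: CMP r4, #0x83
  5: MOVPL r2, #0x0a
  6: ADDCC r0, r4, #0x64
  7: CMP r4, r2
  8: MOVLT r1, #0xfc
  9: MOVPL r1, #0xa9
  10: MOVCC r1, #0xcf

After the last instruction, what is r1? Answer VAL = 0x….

0: ✓ CMP  NZCV=0010
1: ✓ MOVCS  r3←0xb1
2: · ADDMI
3: ✓ MOVGT  r2←0xdf
4: ✓ CMP  NZCV=1001
5: · MOVPL
6: ✓ ADDCC  r0←0xdc
7: ✓ CMP  NZCV=1001
8: · MOVLT
9: · MOVPL
10: ✓ MOVCC  r1←0xcf

VAL = 0xcf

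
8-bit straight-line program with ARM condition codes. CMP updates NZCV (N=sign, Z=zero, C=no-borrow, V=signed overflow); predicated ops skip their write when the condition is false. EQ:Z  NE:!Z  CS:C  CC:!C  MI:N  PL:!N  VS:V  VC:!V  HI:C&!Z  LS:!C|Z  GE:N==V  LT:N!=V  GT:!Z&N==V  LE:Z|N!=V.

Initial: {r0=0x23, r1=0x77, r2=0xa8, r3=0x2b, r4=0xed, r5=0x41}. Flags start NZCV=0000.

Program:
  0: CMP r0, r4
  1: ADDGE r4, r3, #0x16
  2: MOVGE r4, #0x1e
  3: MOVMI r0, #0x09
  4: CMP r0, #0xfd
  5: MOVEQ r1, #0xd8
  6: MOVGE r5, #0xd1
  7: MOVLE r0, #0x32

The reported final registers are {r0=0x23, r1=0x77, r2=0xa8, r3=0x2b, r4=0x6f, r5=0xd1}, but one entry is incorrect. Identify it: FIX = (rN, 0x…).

FIX = (r4, 0x1e)

0: ✓ CMP  NZCV=0000
1: ✓ ADDGE  r4←0x41
2: ✓ MOVGE  r4←0x1e
3: · MOVMI
4: ✓ CMP  NZCV=0000
5: · MOVEQ
6: ✓ MOVGE  r5←0xd1
7: · MOVLE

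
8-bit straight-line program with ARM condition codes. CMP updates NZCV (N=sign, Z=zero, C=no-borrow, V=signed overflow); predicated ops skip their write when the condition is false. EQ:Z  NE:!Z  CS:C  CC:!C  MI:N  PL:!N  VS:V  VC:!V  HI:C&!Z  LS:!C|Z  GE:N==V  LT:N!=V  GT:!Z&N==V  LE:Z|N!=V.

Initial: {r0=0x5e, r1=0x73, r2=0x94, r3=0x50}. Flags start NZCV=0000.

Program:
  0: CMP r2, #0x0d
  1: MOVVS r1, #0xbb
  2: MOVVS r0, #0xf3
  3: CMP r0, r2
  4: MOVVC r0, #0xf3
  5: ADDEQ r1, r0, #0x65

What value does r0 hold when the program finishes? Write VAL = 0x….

[0] flags=1010 → (cmp)
[1] flags=1010 VS?F → skip
[2] flags=1010 VS?F → skip
[3] flags=1001 → (cmp)
[4] flags=1001 VC?F → skip
[5] flags=1001 EQ?F → skip

VAL = 0x5e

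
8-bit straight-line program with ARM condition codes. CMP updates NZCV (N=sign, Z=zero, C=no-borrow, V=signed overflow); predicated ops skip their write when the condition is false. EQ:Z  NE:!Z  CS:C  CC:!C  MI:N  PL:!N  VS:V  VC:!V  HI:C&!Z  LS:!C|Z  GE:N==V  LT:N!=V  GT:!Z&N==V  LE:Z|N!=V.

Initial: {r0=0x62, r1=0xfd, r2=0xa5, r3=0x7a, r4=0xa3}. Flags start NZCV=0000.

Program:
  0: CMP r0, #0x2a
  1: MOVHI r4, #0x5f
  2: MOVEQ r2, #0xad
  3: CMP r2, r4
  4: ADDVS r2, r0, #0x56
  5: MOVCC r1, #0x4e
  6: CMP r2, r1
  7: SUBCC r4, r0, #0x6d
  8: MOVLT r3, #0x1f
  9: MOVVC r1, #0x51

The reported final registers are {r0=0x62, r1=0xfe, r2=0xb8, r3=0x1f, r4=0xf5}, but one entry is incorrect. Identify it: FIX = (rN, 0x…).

[0] flags=0010 → (cmp)
[1] flags=0010 HI?T → r4=0x5f
[2] flags=0010 EQ?F → skip
[3] flags=0011 → (cmp)
[4] flags=0011 VS?T → r2=0xb8
[5] flags=0011 CC?F → skip
[6] flags=1000 → (cmp)
[7] flags=1000 CC?T → r4=0xf5
[8] flags=1000 LT?T → r3=0x1f
[9] flags=1000 VC?T → r1=0x51

FIX = (r1, 0x51)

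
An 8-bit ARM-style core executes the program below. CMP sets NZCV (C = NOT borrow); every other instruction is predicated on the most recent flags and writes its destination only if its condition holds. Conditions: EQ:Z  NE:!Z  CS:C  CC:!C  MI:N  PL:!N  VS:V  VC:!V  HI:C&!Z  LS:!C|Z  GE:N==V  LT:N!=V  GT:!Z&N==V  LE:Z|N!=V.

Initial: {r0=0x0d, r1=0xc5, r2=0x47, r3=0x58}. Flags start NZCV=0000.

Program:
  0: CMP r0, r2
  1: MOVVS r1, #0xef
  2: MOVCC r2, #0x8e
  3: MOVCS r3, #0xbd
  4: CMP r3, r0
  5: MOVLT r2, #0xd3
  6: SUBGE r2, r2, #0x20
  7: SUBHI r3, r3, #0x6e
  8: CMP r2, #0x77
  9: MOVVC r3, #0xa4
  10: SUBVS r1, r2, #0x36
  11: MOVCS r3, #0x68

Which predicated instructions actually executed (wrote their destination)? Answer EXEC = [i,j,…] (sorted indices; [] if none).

EXEC = [2,6,7,9]

[0] flags=1000 → (cmp)
[1] flags=1000 VS?F → skip
[2] flags=1000 CC?T → r2=0x8e
[3] flags=1000 CS?F → skip
[4] flags=0010 → (cmp)
[5] flags=0010 LT?F → skip
[6] flags=0010 GE?T → r2=0x6e
[7] flags=0010 HI?T → r3=0xea
[8] flags=1000 → (cmp)
[9] flags=1000 VC?T → r3=0xa4
[10] flags=1000 VS?F → skip
[11] flags=1000 CS?F → skip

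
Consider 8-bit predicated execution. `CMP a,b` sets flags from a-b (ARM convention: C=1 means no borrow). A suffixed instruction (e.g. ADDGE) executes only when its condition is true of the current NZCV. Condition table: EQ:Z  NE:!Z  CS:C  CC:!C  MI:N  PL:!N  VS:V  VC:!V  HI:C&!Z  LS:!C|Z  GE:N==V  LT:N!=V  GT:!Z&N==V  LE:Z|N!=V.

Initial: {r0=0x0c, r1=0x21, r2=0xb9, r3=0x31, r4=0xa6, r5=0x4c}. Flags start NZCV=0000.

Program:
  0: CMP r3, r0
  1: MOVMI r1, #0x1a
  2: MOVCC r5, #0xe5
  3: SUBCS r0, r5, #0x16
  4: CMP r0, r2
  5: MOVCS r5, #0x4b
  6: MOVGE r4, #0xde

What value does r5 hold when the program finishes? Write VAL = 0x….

[0] flags=0010 → (cmp)
[1] flags=0010 MI?F → skip
[2] flags=0010 CC?F → skip
[3] flags=0010 CS?T → r0=0x36
[4] flags=0000 → (cmp)
[5] flags=0000 CS?F → skip
[6] flags=0000 GE?T → r4=0xde

VAL = 0x4c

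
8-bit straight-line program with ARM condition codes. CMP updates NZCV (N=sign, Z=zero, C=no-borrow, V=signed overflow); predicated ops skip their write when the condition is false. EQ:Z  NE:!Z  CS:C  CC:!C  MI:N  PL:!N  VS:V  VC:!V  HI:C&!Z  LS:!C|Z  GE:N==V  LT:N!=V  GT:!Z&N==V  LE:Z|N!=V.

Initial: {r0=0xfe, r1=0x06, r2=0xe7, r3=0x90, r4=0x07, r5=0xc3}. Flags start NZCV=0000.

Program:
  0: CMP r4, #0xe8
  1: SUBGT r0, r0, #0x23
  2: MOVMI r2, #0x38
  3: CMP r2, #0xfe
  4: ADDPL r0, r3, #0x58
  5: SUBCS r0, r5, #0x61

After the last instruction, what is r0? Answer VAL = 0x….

[0] flags=0000 → (cmp)
[1] flags=0000 GT?T → r0=0xdb
[2] flags=0000 MI?F → skip
[3] flags=1000 → (cmp)
[4] flags=1000 PL?F → skip
[5] flags=1000 CS?F → skip

VAL = 0xdb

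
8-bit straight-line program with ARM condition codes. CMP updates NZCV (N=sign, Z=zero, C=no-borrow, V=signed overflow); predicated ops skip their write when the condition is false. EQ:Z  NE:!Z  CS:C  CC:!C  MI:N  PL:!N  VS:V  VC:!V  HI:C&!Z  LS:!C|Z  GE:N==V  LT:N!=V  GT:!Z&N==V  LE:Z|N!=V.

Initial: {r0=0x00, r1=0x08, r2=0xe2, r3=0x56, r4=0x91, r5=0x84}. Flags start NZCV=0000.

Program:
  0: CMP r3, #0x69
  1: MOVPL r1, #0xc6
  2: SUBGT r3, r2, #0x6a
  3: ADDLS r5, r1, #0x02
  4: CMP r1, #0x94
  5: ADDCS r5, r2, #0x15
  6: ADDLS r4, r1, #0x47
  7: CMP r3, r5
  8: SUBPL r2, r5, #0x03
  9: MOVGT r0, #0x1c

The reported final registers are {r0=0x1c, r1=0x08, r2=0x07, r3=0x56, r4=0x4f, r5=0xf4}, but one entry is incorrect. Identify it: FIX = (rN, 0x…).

0: ✓ CMP  NZCV=1000
1: · MOVPL
2: · SUBGT
3: ✓ ADDLS  r5←0x0a
4: ✓ CMP  NZCV=0000
5: · ADDCS
6: ✓ ADDLS  r4←0x4f
7: ✓ CMP  NZCV=0010
8: ✓ SUBPL  r2←0x07
9: ✓ MOVGT  r0←0x1c

FIX = (r5, 0x0a)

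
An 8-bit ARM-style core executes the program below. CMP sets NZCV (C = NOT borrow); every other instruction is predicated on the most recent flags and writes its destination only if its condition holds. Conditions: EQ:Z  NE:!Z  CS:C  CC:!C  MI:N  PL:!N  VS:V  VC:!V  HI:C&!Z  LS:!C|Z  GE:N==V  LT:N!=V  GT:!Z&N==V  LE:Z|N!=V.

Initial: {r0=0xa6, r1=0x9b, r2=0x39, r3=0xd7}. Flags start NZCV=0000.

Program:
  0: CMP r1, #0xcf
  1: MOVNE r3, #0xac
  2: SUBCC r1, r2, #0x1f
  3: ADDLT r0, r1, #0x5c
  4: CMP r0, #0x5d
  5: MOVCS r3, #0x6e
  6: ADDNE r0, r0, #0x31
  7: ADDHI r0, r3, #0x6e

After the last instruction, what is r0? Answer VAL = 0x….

VAL = 0xdc

[0] flags=1000 → (cmp)
[1] flags=1000 NE?T → r3=0xac
[2] flags=1000 CC?T → r1=0x1a
[3] flags=1000 LT?T → r0=0x76
[4] flags=0010 → (cmp)
[5] flags=0010 CS?T → r3=0x6e
[6] flags=0010 NE?T → r0=0xa7
[7] flags=0010 HI?T → r0=0xdc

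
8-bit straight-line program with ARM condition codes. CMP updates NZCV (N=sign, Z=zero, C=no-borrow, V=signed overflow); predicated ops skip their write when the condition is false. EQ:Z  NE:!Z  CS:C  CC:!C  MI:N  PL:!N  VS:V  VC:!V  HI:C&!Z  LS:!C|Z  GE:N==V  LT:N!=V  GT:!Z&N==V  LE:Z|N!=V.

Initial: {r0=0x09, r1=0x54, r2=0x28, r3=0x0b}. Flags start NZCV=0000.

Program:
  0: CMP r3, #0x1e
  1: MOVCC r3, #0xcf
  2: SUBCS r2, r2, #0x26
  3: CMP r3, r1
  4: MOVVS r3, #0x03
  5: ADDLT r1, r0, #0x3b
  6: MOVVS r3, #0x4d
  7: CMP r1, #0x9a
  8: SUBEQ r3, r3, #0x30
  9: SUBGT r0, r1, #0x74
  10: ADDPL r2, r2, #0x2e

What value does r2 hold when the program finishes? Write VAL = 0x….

VAL = 0x28

0: ✓ CMP  NZCV=1000
1: ✓ MOVCC  r3←0xcf
2: · SUBCS
3: ✓ CMP  NZCV=0011
4: ✓ MOVVS  r3←0x03
5: ✓ ADDLT  r1←0x44
6: ✓ MOVVS  r3←0x4d
7: ✓ CMP  NZCV=1001
8: · SUBEQ
9: ✓ SUBGT  r0←0xd0
10: · ADDPL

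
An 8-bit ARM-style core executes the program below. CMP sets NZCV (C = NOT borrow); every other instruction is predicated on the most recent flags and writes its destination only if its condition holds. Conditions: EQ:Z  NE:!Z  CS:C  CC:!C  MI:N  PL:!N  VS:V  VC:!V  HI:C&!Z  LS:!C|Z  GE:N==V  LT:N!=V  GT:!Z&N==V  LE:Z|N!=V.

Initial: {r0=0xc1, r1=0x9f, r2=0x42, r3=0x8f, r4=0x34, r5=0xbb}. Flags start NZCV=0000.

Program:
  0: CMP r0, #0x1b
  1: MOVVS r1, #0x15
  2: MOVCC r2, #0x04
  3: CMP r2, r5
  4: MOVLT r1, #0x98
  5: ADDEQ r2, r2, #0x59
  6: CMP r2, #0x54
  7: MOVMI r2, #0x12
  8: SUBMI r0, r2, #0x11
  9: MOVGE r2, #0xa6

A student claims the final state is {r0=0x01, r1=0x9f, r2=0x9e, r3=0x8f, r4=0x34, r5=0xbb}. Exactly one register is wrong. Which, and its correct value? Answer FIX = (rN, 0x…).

FIX = (r2, 0x12)

[0] flags=1010 → (cmp)
[1] flags=1010 VS?F → skip
[2] flags=1010 CC?F → skip
[3] flags=1001 → (cmp)
[4] flags=1001 LT?F → skip
[5] flags=1001 EQ?F → skip
[6] flags=1000 → (cmp)
[7] flags=1000 MI?T → r2=0x12
[8] flags=1000 MI?T → r0=0x01
[9] flags=1000 GE?F → skip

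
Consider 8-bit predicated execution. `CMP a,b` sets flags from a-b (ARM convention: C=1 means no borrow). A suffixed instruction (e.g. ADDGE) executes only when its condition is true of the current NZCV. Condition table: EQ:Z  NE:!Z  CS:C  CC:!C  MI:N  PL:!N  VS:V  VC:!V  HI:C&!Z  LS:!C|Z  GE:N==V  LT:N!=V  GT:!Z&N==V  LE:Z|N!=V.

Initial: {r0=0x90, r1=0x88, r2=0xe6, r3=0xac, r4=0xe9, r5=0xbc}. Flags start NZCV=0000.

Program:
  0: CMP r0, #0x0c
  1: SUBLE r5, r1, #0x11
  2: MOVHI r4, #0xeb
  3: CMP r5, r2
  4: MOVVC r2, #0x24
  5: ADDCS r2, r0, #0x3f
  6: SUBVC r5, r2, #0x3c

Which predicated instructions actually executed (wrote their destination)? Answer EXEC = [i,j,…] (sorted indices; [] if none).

EXEC = [1,2]

0: ✓ CMP  NZCV=1010
1: ✓ SUBLE  r5←0x77
2: ✓ MOVHI  r4←0xeb
3: ✓ CMP  NZCV=1001
4: · MOVVC
5: · ADDCS
6: · SUBVC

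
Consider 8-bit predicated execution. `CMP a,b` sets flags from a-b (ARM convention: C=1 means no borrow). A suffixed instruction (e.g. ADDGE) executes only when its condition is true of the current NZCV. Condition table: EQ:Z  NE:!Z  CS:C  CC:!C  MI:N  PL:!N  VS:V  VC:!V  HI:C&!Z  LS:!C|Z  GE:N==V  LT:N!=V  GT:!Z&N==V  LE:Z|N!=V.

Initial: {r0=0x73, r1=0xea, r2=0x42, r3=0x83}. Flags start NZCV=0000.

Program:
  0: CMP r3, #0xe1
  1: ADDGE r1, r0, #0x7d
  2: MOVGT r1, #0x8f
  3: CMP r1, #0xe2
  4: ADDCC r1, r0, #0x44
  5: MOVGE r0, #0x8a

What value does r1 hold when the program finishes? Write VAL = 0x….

0: ✓ CMP  NZCV=1000
1: · ADDGE
2: · MOVGT
3: ✓ CMP  NZCV=0010
4: · ADDCC
5: ✓ MOVGE  r0←0x8a

VAL = 0xea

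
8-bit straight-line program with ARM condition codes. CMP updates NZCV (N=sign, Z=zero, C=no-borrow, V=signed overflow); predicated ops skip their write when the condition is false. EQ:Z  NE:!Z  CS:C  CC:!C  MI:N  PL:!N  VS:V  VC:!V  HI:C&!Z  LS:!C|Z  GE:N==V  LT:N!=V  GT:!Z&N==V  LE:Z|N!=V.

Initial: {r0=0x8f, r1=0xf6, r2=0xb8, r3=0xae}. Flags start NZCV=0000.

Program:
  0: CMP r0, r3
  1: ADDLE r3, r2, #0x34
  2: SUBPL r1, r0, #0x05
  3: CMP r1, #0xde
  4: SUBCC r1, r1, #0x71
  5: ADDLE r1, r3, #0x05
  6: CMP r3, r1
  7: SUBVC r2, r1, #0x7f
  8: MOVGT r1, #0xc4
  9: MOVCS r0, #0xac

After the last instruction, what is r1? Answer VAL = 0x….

0: ✓ CMP  NZCV=1000
1: ✓ ADDLE  r3←0xec
2: · SUBPL
3: ✓ CMP  NZCV=0010
4: · SUBCC
5: · ADDLE
6: ✓ CMP  NZCV=1000
7: ✓ SUBVC  r2←0x77
8: · MOVGT
9: · MOVCS

VAL = 0xf6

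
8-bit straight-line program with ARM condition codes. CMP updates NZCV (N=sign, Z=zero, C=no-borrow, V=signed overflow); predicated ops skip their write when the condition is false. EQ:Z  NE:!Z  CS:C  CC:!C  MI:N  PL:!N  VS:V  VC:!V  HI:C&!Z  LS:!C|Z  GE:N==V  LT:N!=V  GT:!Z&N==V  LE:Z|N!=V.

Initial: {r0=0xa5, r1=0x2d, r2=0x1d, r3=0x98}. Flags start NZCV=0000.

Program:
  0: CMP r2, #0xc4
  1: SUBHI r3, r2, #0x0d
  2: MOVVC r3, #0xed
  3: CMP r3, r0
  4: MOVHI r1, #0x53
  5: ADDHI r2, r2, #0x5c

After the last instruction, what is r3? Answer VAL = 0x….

VAL = 0xed

[0] flags=0000 → (cmp)
[1] flags=0000 HI?F → skip
[2] flags=0000 VC?T → r3=0xed
[3] flags=0010 → (cmp)
[4] flags=0010 HI?T → r1=0x53
[5] flags=0010 HI?T → r2=0x79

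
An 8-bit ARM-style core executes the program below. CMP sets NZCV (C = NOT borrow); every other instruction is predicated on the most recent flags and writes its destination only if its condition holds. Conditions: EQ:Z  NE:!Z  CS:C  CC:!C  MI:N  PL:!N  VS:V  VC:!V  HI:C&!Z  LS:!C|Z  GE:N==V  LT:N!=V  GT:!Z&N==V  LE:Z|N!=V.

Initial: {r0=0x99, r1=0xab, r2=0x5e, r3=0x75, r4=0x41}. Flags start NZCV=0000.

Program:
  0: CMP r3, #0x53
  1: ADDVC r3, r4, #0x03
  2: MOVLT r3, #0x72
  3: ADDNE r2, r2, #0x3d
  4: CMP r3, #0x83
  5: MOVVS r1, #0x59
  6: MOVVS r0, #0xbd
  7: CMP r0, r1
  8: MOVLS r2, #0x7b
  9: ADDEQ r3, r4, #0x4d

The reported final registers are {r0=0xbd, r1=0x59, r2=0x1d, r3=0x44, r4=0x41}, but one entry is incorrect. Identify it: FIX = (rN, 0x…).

FIX = (r2, 0x9b)

0: ✓ CMP  NZCV=0010
1: ✓ ADDVC  r3←0x44
2: · MOVLT
3: ✓ ADDNE  r2←0x9b
4: ✓ CMP  NZCV=1001
5: ✓ MOVVS  r1←0x59
6: ✓ MOVVS  r0←0xbd
7: ✓ CMP  NZCV=0011
8: · MOVLS
9: · ADDEQ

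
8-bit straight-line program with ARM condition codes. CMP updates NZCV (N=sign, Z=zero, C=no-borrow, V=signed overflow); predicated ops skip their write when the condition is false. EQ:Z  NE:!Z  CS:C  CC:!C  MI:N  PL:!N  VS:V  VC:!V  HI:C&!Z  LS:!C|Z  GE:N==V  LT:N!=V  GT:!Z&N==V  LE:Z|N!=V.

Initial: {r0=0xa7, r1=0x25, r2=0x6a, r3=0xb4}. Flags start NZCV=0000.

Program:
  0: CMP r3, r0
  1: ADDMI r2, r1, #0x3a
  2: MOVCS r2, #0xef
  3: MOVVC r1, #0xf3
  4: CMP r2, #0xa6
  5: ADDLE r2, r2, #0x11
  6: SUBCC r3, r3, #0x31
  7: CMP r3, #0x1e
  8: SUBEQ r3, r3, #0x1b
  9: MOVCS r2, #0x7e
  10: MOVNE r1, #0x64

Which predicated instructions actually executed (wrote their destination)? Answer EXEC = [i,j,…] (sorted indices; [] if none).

[0] flags=0010 → (cmp)
[1] flags=0010 MI?F → skip
[2] flags=0010 CS?T → r2=0xef
[3] flags=0010 VC?T → r1=0xf3
[4] flags=0010 → (cmp)
[5] flags=0010 LE?F → skip
[6] flags=0010 CC?F → skip
[7] flags=1010 → (cmp)
[8] flags=1010 EQ?F → skip
[9] flags=1010 CS?T → r2=0x7e
[10] flags=1010 NE?T → r1=0x64

EXEC = [2,3,9,10]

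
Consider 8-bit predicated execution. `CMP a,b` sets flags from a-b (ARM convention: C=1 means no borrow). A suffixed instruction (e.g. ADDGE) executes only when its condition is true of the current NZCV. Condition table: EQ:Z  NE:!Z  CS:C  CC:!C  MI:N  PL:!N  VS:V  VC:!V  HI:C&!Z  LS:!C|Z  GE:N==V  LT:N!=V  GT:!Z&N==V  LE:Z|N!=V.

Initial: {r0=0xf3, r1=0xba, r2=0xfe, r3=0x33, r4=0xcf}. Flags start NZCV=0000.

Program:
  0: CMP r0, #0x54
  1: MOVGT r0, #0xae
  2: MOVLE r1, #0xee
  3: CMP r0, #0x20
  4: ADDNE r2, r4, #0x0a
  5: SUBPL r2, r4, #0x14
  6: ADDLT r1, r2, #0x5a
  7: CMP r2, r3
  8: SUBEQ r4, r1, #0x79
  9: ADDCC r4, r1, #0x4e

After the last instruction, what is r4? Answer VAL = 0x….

VAL = 0xcf

[0] flags=1010 → (cmp)
[1] flags=1010 GT?F → skip
[2] flags=1010 LE?T → r1=0xee
[3] flags=1010 → (cmp)
[4] flags=1010 NE?T → r2=0xd9
[5] flags=1010 PL?F → skip
[6] flags=1010 LT?T → r1=0x33
[7] flags=1010 → (cmp)
[8] flags=1010 EQ?F → skip
[9] flags=1010 CC?F → skip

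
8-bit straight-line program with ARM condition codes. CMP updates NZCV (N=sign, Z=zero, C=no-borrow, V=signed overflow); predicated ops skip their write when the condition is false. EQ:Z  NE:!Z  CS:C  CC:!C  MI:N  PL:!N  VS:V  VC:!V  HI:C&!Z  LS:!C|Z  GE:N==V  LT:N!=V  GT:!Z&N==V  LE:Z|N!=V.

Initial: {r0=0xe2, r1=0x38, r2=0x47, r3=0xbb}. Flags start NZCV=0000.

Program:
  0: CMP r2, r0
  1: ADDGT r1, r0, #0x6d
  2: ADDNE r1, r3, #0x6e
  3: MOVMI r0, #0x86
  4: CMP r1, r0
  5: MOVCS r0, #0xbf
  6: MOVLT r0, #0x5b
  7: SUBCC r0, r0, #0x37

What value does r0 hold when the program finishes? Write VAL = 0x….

VAL = 0xab

0: ✓ CMP  NZCV=0000
1: ✓ ADDGT  r1←0x4f
2: ✓ ADDNE  r1←0x29
3: · MOVMI
4: ✓ CMP  NZCV=0000
5: · MOVCS
6: · MOVLT
7: ✓ SUBCC  r0←0xab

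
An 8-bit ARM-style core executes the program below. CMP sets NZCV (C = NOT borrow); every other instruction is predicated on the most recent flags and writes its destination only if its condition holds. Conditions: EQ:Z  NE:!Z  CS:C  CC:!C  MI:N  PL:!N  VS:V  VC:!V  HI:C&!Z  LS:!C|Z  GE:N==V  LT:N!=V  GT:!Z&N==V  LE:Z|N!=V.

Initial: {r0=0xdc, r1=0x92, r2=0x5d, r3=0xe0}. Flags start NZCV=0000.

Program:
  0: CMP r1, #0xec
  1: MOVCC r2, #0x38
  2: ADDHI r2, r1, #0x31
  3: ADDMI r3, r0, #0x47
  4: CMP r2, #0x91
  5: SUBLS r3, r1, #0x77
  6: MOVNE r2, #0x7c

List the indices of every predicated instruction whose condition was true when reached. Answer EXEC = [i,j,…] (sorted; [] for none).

EXEC = [1,3,5,6]

0: ✓ CMP  NZCV=1000
1: ✓ MOVCC  r2←0x38
2: · ADDHI
3: ✓ ADDMI  r3←0x23
4: ✓ CMP  NZCV=1001
5: ✓ SUBLS  r3←0x1b
6: ✓ MOVNE  r2←0x7c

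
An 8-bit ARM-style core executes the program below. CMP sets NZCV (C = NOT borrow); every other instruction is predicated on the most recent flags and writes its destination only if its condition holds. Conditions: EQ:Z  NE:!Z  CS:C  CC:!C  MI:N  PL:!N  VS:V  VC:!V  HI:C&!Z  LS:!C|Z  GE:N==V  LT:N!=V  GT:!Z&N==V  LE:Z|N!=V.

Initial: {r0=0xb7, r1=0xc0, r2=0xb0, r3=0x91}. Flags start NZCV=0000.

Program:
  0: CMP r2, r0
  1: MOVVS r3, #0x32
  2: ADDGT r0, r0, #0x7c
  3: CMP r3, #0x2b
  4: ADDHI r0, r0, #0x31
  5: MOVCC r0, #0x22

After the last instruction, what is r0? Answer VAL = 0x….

VAL = 0xe8

0: ✓ CMP  NZCV=1000
1: · MOVVS
2: · ADDGT
3: ✓ CMP  NZCV=0011
4: ✓ ADDHI  r0←0xe8
5: · MOVCC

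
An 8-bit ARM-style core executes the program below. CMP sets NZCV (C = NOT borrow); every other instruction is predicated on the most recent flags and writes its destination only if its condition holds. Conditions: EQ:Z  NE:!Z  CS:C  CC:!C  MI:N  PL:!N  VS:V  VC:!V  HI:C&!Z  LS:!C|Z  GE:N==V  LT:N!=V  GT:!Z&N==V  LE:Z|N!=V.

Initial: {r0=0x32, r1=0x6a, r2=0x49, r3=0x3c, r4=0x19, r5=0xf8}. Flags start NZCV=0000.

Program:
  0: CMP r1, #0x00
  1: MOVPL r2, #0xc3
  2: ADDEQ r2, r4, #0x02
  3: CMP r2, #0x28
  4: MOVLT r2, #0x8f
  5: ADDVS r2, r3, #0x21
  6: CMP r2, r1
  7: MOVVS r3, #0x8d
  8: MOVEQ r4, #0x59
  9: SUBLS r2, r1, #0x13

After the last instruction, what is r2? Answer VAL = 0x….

VAL = 0x8f

0: ✓ CMP  NZCV=0010
1: ✓ MOVPL  r2←0xc3
2: · ADDEQ
3: ✓ CMP  NZCV=1010
4: ✓ MOVLT  r2←0x8f
5: · ADDVS
6: ✓ CMP  NZCV=0011
7: ✓ MOVVS  r3←0x8d
8: · MOVEQ
9: · SUBLS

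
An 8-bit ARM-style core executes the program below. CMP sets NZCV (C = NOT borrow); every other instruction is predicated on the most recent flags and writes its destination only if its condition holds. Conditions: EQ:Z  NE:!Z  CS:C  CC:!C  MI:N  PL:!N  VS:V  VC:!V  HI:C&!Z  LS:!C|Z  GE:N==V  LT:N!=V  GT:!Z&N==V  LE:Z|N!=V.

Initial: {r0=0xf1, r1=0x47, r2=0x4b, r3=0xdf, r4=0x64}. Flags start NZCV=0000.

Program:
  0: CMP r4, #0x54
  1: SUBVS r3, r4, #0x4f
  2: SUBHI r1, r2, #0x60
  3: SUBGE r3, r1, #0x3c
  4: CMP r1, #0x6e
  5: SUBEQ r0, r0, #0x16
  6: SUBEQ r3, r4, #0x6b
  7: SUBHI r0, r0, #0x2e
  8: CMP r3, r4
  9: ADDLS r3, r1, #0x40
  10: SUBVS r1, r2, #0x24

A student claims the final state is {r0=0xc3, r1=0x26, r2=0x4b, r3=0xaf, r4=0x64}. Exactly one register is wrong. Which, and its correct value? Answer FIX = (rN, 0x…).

FIX = (r1, 0x27)

0: ✓ CMP  NZCV=0010
1: · SUBVS
2: ✓ SUBHI  r1←0xeb
3: ✓ SUBGE  r3←0xaf
4: ✓ CMP  NZCV=0011
5: · SUBEQ
6: · SUBEQ
7: ✓ SUBHI  r0←0xc3
8: ✓ CMP  NZCV=0011
9: · ADDLS
10: ✓ SUBVS  r1←0x27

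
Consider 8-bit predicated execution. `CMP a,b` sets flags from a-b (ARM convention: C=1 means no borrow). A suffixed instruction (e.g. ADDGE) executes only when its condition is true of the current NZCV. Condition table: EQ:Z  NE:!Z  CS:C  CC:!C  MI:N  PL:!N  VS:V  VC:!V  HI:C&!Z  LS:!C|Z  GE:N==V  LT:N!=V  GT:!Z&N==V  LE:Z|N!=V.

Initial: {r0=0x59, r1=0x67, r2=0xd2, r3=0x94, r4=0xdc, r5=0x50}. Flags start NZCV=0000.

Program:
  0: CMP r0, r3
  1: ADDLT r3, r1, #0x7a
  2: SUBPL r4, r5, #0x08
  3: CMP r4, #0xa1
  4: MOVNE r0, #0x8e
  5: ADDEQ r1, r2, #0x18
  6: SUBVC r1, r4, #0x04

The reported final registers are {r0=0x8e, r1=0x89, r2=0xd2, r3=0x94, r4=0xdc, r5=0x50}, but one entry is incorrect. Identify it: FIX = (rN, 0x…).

[0] flags=1001 → (cmp)
[1] flags=1001 LT?F → skip
[2] flags=1001 PL?F → skip
[3] flags=0010 → (cmp)
[4] flags=0010 NE?T → r0=0x8e
[5] flags=0010 EQ?F → skip
[6] flags=0010 VC?T → r1=0xd8

FIX = (r1, 0xd8)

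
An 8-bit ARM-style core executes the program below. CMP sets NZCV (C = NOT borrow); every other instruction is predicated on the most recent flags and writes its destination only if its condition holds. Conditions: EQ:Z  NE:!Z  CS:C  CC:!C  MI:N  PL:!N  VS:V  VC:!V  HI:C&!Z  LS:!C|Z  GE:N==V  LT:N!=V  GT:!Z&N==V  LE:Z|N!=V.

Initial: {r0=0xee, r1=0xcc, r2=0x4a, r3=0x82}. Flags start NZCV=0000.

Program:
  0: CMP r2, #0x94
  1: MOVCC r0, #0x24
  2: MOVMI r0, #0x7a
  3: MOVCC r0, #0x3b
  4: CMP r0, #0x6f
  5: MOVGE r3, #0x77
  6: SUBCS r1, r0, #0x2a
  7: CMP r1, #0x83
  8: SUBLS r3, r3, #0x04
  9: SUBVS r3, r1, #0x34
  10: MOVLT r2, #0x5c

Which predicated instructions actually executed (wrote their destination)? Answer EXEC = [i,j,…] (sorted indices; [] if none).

EXEC = [1,2,3]

[0] flags=1001 → (cmp)
[1] flags=1001 CC?T → r0=0x24
[2] flags=1001 MI?T → r0=0x7a
[3] flags=1001 CC?T → r0=0x3b
[4] flags=1000 → (cmp)
[5] flags=1000 GE?F → skip
[6] flags=1000 CS?F → skip
[7] flags=0010 → (cmp)
[8] flags=0010 LS?F → skip
[9] flags=0010 VS?F → skip
[10] flags=0010 LT?F → skip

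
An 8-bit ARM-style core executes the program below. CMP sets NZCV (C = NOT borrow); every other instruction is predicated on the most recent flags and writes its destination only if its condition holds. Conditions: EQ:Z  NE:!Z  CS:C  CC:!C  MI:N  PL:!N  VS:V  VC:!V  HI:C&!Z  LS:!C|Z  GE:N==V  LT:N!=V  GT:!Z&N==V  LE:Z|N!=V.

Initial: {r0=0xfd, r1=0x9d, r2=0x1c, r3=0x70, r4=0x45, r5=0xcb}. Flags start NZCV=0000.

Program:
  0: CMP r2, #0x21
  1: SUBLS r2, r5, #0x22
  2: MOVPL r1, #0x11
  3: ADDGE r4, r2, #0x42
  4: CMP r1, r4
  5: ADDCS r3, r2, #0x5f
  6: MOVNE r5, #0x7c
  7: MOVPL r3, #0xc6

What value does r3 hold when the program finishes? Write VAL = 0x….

VAL = 0xc6

0: ✓ CMP  NZCV=1000
1: ✓ SUBLS  r2←0xa9
2: · MOVPL
3: · ADDGE
4: ✓ CMP  NZCV=0011
5: ✓ ADDCS  r3←0x08
6: ✓ MOVNE  r5←0x7c
7: ✓ MOVPL  r3←0xc6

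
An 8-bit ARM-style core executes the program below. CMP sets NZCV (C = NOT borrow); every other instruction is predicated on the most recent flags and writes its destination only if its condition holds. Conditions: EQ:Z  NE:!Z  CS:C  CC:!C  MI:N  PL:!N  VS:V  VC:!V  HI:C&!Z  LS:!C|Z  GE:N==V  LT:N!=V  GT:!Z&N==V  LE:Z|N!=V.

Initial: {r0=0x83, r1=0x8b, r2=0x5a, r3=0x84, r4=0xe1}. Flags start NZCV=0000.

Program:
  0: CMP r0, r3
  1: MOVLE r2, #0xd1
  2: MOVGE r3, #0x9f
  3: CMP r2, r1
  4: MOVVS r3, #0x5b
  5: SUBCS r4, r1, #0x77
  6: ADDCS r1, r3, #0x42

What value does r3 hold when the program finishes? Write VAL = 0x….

VAL = 0x84

[0] flags=1000 → (cmp)
[1] flags=1000 LE?T → r2=0xd1
[2] flags=1000 GE?F → skip
[3] flags=0010 → (cmp)
[4] flags=0010 VS?F → skip
[5] flags=0010 CS?T → r4=0x14
[6] flags=0010 CS?T → r1=0xc6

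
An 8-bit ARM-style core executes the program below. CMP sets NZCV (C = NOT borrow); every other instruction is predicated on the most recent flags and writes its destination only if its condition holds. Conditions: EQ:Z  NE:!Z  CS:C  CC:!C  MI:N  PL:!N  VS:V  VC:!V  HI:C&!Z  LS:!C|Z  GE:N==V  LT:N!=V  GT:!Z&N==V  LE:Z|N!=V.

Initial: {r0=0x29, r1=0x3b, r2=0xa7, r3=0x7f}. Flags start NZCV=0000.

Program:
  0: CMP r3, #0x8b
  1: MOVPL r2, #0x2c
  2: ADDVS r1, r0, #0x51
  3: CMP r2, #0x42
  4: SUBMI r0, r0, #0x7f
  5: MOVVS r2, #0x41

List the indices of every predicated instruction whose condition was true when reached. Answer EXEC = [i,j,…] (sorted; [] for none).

[0] flags=1001 → (cmp)
[1] flags=1001 PL?F → skip
[2] flags=1001 VS?T → r1=0x7a
[3] flags=0011 → (cmp)
[4] flags=0011 MI?F → skip
[5] flags=0011 VS?T → r2=0x41

EXEC = [2,5]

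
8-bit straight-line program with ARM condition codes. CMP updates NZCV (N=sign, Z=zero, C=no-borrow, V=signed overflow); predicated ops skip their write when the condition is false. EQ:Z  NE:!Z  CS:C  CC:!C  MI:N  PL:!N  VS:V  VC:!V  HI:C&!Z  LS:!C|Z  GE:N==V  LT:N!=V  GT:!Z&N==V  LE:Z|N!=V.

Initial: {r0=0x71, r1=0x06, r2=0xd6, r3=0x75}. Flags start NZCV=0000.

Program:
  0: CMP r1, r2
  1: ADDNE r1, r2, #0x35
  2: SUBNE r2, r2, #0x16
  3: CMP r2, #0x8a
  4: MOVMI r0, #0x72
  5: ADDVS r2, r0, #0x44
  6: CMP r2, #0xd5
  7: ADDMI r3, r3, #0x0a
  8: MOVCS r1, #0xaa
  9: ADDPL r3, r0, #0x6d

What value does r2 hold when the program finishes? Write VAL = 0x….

[0] flags=0000 → (cmp)
[1] flags=0000 NE?T → r1=0x0b
[2] flags=0000 NE?T → r2=0xc0
[3] flags=0010 → (cmp)
[4] flags=0010 MI?F → skip
[5] flags=0010 VS?F → skip
[6] flags=1000 → (cmp)
[7] flags=1000 MI?T → r3=0x7f
[8] flags=1000 CS?F → skip
[9] flags=1000 PL?F → skip

VAL = 0xc0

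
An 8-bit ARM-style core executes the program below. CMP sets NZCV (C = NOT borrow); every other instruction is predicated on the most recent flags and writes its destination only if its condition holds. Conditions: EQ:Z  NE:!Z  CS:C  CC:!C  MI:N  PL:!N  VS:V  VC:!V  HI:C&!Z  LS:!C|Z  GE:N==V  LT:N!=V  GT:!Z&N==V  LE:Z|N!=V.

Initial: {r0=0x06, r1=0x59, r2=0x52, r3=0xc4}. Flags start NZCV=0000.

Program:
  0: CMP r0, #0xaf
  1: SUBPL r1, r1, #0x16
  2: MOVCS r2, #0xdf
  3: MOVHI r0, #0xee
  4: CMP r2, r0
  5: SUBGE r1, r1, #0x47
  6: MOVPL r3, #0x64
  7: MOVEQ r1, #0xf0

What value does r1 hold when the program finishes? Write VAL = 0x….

VAL = 0xfc

[0] flags=0000 → (cmp)
[1] flags=0000 PL?T → r1=0x43
[2] flags=0000 CS?F → skip
[3] flags=0000 HI?F → skip
[4] flags=0010 → (cmp)
[5] flags=0010 GE?T → r1=0xfc
[6] flags=0010 PL?T → r3=0x64
[7] flags=0010 EQ?F → skip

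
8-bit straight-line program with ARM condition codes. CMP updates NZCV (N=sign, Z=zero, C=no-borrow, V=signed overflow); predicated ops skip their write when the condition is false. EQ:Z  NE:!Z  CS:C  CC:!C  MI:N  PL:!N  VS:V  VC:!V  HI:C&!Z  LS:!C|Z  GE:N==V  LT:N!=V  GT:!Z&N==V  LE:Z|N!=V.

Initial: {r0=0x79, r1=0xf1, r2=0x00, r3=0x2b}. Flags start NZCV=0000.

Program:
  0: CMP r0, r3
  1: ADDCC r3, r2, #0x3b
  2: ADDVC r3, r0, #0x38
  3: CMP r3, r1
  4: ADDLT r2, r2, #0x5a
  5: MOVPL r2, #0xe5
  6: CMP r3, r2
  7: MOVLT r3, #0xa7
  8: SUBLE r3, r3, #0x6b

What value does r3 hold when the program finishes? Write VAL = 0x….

VAL = 0x3c

0: ✓ CMP  NZCV=0010
1: · ADDCC
2: ✓ ADDVC  r3←0xb1
3: ✓ CMP  NZCV=1000
4: ✓ ADDLT  r2←0x5a
5: · MOVPL
6: ✓ CMP  NZCV=0011
7: ✓ MOVLT  r3←0xa7
8: ✓ SUBLE  r3←0x3c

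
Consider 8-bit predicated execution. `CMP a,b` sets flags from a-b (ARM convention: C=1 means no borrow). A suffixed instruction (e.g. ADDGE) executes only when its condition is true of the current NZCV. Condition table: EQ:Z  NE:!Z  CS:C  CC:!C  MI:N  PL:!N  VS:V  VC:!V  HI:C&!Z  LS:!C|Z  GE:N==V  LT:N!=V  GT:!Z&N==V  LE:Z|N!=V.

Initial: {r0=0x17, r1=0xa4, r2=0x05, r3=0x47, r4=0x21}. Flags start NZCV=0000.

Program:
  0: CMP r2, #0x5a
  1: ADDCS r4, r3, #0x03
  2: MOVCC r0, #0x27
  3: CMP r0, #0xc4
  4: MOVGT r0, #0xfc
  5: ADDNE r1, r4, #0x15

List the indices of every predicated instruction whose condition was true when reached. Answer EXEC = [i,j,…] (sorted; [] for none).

[0] flags=1000 → (cmp)
[1] flags=1000 CS?F → skip
[2] flags=1000 CC?T → r0=0x27
[3] flags=0000 → (cmp)
[4] flags=0000 GT?T → r0=0xfc
[5] flags=0000 NE?T → r1=0x36

EXEC = [2,4,5]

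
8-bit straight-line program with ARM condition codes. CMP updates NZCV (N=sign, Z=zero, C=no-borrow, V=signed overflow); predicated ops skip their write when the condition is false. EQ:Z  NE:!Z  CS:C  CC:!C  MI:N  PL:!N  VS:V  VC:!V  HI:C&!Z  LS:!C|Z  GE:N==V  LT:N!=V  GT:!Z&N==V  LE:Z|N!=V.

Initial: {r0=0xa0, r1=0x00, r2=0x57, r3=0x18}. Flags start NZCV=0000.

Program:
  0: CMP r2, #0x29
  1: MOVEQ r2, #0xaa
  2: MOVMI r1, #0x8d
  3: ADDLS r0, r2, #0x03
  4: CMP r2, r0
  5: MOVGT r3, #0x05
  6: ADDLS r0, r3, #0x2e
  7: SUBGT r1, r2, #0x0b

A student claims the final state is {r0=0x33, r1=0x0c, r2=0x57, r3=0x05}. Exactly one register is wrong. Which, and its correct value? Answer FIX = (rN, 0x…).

[0] flags=0010 → (cmp)
[1] flags=0010 EQ?F → skip
[2] flags=0010 MI?F → skip
[3] flags=0010 LS?F → skip
[4] flags=1001 → (cmp)
[5] flags=1001 GT?T → r3=0x05
[6] flags=1001 LS?T → r0=0x33
[7] flags=1001 GT?T → r1=0x4c

FIX = (r1, 0x4c)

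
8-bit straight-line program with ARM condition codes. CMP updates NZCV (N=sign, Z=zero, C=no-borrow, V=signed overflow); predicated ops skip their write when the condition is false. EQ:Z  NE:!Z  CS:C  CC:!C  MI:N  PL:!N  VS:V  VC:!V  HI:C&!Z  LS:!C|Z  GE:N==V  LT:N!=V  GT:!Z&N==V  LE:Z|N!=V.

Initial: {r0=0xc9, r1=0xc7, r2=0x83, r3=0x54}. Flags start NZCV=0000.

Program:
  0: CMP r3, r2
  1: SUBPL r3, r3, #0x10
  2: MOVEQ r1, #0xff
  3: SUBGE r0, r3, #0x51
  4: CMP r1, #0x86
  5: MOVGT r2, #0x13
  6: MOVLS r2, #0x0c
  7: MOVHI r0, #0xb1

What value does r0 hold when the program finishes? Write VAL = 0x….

[0] flags=1001 → (cmp)
[1] flags=1001 PL?F → skip
[2] flags=1001 EQ?F → skip
[3] flags=1001 GE?T → r0=0x03
[4] flags=0010 → (cmp)
[5] flags=0010 GT?T → r2=0x13
[6] flags=0010 LS?F → skip
[7] flags=0010 HI?T → r0=0xb1

VAL = 0xb1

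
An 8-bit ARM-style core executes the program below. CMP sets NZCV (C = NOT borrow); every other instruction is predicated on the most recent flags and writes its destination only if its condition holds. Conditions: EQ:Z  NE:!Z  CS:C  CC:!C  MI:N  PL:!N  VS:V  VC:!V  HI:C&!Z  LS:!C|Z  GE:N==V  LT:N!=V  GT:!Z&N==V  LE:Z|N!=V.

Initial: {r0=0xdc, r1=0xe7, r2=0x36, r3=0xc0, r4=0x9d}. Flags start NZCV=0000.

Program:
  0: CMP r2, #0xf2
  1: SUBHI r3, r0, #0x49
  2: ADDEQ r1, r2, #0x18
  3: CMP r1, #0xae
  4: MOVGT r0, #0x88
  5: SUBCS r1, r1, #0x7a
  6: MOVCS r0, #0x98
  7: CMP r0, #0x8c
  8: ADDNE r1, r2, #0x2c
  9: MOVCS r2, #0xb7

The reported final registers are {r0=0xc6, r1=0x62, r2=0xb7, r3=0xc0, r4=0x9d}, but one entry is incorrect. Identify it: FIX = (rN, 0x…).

FIX = (r0, 0x98)

0: ✓ CMP  NZCV=0000
1: · SUBHI
2: · ADDEQ
3: ✓ CMP  NZCV=0010
4: ✓ MOVGT  r0←0x88
5: ✓ SUBCS  r1←0x6d
6: ✓ MOVCS  r0←0x98
7: ✓ CMP  NZCV=0010
8: ✓ ADDNE  r1←0x62
9: ✓ MOVCS  r2←0xb7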